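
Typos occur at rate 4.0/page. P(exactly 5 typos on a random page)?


Poisson(λ=4.0): P(X=5) = e^(-λ)×λ^k/k!
= e^(-4.0) × 4.0^5 / 5!
≈ 0.01831563889 × 1024 / 120 ≈ 0.156293

P(X=5) ≈ 0.156293 ≈ 15.63%


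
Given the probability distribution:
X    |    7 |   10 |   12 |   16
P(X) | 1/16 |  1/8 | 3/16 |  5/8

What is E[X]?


E[X] = Σ x·P(X=x)
= (7)×(1/16) + (10)×(1/8) + (12)×(3/16) + (16)×(5/8)
= 223/16

E[X] = 223/16


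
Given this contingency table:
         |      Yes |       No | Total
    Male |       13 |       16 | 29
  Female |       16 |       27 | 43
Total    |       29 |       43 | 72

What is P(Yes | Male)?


P(Yes | Male) = 13/(13+16) = 13/29

P(Yes|Male) = 13/29 ≈ 44.83%


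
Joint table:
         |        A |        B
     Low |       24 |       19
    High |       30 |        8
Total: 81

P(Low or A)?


P(Low∨A) = P(Low) + P(A) - P(Low∧A)
= (43 + 54 - 24)/81 = 73/81

P = 73/81 ≈ 90.12%


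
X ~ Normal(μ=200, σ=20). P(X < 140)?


z = (140-200)/20 = -3.0
P(Z < -3.0) = 0.0013

P(X < 140) ≈ 0.0013


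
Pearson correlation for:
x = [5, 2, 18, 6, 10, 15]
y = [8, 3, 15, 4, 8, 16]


n=6, Σx=56, Σy=54, Σxy=660, Σx²=714, Σy²=634
r = (6×660 - 56×54)/√((6×714 - 56²)(6×634 - 54²))
= 936/√(1148×888) = 936/√1019424 ≈ 936/1009.6653 ≈ 0.9270

r ≈ 0.9270


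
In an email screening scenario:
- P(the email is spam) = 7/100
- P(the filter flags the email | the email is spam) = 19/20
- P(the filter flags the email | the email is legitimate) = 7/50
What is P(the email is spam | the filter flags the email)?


Using Bayes' theorem:
P(A|B) = P(B|A)·P(A) / P(B)

P(the filter flags the email) = 19/20 × 7/100 + 7/50 × 93/100
= 133/2000 + 651/5000 = 1967/10000

P(the email is spam|the filter flags the email) = (133/2000) / (1967/10000) = 95/281

P(the email is spam|the filter flags the email) = 95/281 ≈ 33.81%


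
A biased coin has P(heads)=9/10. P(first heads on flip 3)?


Geometric: P(X=3) = (1-p)^(k-1)×p = (1/10)^2×9/10 = 9/1000

P(X=3) = 9/1000 ≈ 0.90%


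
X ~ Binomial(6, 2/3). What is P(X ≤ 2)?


P(X ≤ 2) = Σ P(X=i) for i=0..2
P(X=0) = 1/729
P(X=1) = 4/243
P(X=2) = 20/243
Sum = 73/729

P(X ≤ 2) = 73/729 ≈ 10.01%


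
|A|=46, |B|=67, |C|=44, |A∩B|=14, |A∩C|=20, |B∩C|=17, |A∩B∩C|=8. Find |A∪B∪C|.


|A∪B∪C| = 46+67+44-14-20-17+8 = 114

|A∪B∪C| = 114


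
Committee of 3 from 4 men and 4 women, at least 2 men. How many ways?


Count by #men:
  2M,1W: C(4,2)×C(4,1)=24
  3M,0W: C(4,3)×C(4,0)=4
Total = 28

28


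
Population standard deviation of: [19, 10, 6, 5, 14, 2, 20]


Mean = 76/7
  (19-76/7)²=3249/49
  (10-76/7)²=36/49
  (6-76/7)²=1156/49
  (5-76/7)²=1681/49
  (14-76/7)²=484/49
  (2-76/7)²=3844/49
  (20-76/7)²=4096/49
Σ(x-μ)² = 2078/7
σ² = (2078/7)/7 = 2078/49

σ = √(2078/49) ≈ 6.5122


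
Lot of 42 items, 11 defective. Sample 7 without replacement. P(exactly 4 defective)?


Hypergeometric: C(11,4)×C(31,3)/C(42,7)
= 330×4495/26978328 = 247225/4496388

P(X=4) = 247225/4496388 ≈ 5.50%


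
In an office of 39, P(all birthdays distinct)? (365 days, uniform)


P(all different) = Π(365-i)/365 for i=0..38
= (365/365)×(364/365)×...×(327/365)
= 0.121780

P ≈ 0.1218 ≈ 12.18%


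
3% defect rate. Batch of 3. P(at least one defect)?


P(all good) = (97/100)^3 = 912673/1000000
P(≥1 defect) = 87327/1000000

P = 87327/1000000 ≈ 8.73%


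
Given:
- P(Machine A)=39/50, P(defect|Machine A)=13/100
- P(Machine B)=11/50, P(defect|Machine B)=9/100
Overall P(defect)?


P(B) = Σ P(B|Aᵢ)×P(Aᵢ)
  13/100×39/50 = 507/5000
  9/100×11/50 = 99/5000
Sum = 303/2500

P(defect) = 303/2500 ≈ 12.12%


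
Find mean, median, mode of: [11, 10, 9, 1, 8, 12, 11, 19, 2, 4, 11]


Sorted: [1, 2, 4, 8, 9, 10, 11, 11, 11, 12, 19]
Mean = 98/11
Median = 10
Freq: {11: 3, 10: 1, 9: 1, 1: 1, 8: 1, 12: 1, 19: 1, 2: 1, 4: 1}
Mode: [11]

Mean=98/11, Median=10, Mode=11


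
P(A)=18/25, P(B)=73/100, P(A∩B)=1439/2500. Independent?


P(A)×P(B) = 657/1250
P(A∩B) = 1439/2500
Not equal → NOT independent

No, not independent


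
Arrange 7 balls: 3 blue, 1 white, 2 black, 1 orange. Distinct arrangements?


7!/(3!×1!×2!×1!) = 420

420


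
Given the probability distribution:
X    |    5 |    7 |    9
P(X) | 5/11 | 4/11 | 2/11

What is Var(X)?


E[X] = 71/11
E[X²] = 483/11
Var(X) = E[X²] - (E[X])² = 483/11 - 5041/121 = 272/121

Var(X) = 272/121 ≈ 2.2479


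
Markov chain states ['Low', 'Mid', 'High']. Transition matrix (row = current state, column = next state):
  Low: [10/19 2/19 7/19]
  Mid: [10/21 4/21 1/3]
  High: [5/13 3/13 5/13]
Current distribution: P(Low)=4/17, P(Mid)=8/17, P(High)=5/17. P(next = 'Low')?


P(next=Low) = Σᵢ P(now=i)×P(i→Low)
= 4/17×10/19 + 8/17×10/21 + 5/17×5/13
= 40/323 + 80/357 + 25/221 = 40655/88179

P = 40655/88179 ≈ 0.4611


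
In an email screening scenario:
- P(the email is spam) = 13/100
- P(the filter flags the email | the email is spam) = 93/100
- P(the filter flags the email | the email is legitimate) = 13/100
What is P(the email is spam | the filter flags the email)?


Using Bayes' theorem:
P(A|B) = P(B|A)·P(A) / P(B)

P(the filter flags the email) = 93/100 × 13/100 + 13/100 × 87/100
= 1209/10000 + 1131/10000 = 117/500

P(the email is spam|the filter flags the email) = (1209/10000) / (117/500) = 31/60

P(the email is spam|the filter flags the email) = 31/60 ≈ 51.67%


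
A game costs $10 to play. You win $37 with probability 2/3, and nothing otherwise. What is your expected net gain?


E[gain] = (37-10)×2/3 + (-10)×1/3
= 18 - 10/3 = 44/3

Expected net gain = $44/3 ≈ $14.67


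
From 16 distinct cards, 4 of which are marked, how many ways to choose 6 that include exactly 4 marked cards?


Choose 4 of the 4 marked cards and 2 of the other 12 cards:
C(4,4)×C(12,2) = 1×66 = 66

66


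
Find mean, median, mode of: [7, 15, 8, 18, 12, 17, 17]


Sorted: [7, 8, 12, 15, 17, 17, 18]
Mean = 94/7
Median = 15
Freq: {7: 1, 15: 1, 8: 1, 18: 1, 12: 1, 17: 2}
Mode: [17]

Mean=94/7, Median=15, Mode=17


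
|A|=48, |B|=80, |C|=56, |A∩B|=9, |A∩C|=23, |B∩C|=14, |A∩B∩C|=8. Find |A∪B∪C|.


|A∪B∪C| = 48+80+56-9-23-14+8 = 146

|A∪B∪C| = 146


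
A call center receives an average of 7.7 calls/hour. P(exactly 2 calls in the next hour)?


Poisson(λ=7.7): P(X=2) = e^(-λ)×λ^k/k!
= e^(-7.7) × 7.7^2 / 2!
≈ 0.0004528271829 × 59.29 / 2 ≈ 0.013424

P(X=2) ≈ 0.013424 ≈ 1.34%


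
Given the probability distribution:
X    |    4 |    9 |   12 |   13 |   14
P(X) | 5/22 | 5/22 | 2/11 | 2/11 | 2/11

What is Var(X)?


E[X] = 221/22
E[X²] = 2521/22
Var(X) = E[X²] - (E[X])² = 2521/22 - 48841/484 = 6621/484

Var(X) = 6621/484 ≈ 13.6798


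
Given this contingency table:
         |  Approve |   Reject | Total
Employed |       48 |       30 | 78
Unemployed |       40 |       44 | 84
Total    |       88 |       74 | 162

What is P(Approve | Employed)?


P(Approve | Employed) = 48/(48+30) = 48/78 = 8/13

P(Approve|Employed) = 8/13 ≈ 61.54%


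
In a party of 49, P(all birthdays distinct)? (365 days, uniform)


P(all different) = Π(365-i)/365 for i=0..48
= (365/365)×(364/365)×...×(317/365)
= 0.034220

P ≈ 0.0342 ≈ 3.42%


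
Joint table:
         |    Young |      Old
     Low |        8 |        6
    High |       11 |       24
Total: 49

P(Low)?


P(Low) = (8+6)/49 = 14/49 = 2/7

P(Low) = 2/7 ≈ 28.57%


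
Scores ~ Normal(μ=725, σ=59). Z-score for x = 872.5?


z = (x - μ)/σ = (872.5 - 725)/59 = 2.5

z = 2.5


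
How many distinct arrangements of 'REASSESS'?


Letters: 8, freq: {'R': 1, 'E': 2, 'A': 1, 'S': 4}
8!/(1!×2!×1!×4!) = 40320/48 = 840

840


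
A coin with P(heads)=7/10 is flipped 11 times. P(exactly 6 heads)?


Binomial: P(X=6) = C(11,6)×p^6×(1-p)^5
= 462 × 117649/1000000 × 243/100000 = 6603991317/50000000000

P(X=6) = 6603991317/50000000000 ≈ 13.21%


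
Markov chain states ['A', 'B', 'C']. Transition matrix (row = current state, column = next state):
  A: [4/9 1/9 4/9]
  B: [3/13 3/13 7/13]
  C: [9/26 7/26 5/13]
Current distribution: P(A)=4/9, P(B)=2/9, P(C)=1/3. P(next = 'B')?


P(next=B) = Σᵢ P(now=i)×P(i→B)
= 4/9×1/9 + 2/9×3/13 + 1/3×7/26
= 4/81 + 2/39 + 7/78 = 401/2106

P = 401/2106 ≈ 0.1904


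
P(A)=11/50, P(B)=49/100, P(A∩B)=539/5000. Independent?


P(A)×P(B) = 539/5000
P(A∩B) = 539/5000
Equal ✓ → Independent

Yes, independent


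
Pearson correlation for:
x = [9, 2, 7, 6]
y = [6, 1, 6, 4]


n=4, Σx=24, Σy=17, Σxy=122, Σx²=170, Σy²=89
r = (4×122 - 24×17)/√((4×170 - 24²)(4×89 - 17²))
= 80/√(104×67) = 80/√6968 ≈ 80/83.4745 ≈ 0.9584

r ≈ 0.9584


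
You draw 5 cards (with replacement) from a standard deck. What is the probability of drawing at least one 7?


P(not a 7) = 48/52 = 12/13
P(none in 5 draws) = (12/13)^5 = 248832/371293
P(≥1 7) = 1 - 248832/371293 = 122461/371293

P = 122461/371293 ≈ 32.98%


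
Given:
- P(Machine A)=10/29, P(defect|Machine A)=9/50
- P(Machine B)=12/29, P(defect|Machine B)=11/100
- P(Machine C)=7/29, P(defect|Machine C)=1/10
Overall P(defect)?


P(B) = Σ P(B|Aᵢ)×P(Aᵢ)
  9/50×10/29 = 9/145
  11/100×12/29 = 33/725
  1/10×7/29 = 7/290
Sum = 191/1450

P(defect) = 191/1450 ≈ 13.17%


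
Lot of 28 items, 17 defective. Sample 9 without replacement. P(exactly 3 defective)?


Hypergeometric: C(17,3)×C(11,6)/C(28,9)
= 680×462/6906900 = 68/1495

P(X=3) = 68/1495 ≈ 4.55%


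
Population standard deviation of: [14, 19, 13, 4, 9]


Mean = 59/5
  (14-59/5)²=121/25
  (19-59/5)²=1296/25
  (13-59/5)²=36/25
  (4-59/5)²=1521/25
  (9-59/5)²=196/25
Σ(x-μ)² = 634/5
σ² = (634/5)/5 = 634/25

σ = √(634/25) ≈ 5.0359


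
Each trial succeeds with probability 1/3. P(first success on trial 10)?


Geometric: P(X=10) = (1-p)^(k-1)×p = (2/3)^9×1/3 = 512/59049

P(X=10) = 512/59049 ≈ 0.87%


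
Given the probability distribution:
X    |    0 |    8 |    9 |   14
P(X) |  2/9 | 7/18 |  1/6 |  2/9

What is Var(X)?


E[X] = 139/18
E[X²] = 1475/18
Var(X) = E[X²] - (E[X])² = 1475/18 - 19321/324 = 7229/324

Var(X) = 7229/324 ≈ 22.3117


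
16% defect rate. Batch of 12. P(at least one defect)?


P(all good) = (21/25)^12 = 7355827511386641/59604644775390625
P(≥1 defect) = 52248817264003984/59604644775390625

P = 52248817264003984/59604644775390625 ≈ 87.66%


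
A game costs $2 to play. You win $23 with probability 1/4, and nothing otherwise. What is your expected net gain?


E[gain] = (23-2)×1/4 + (-2)×3/4
= 21/4 - 3/2 = 15/4

Expected net gain = $15/4 ≈ $3.75


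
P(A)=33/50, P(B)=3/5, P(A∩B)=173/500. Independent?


P(A)×P(B) = 99/250
P(A∩B) = 173/500
Not equal → NOT independent

No, not independent


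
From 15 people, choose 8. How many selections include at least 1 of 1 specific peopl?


Complement: C(15,8) - C(14,8) = 6435 - 3003 = 3432

3432


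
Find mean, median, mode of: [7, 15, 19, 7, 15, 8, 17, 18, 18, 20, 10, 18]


Sorted: [7, 7, 8, 10, 15, 15, 17, 18, 18, 18, 19, 20]
Mean = 172/12 = 43/3
Median = 16
Freq: {7: 2, 15: 2, 19: 1, 8: 1, 17: 1, 18: 3, 20: 1, 10: 1}
Mode: [18]

Mean=43/3, Median=16, Mode=18


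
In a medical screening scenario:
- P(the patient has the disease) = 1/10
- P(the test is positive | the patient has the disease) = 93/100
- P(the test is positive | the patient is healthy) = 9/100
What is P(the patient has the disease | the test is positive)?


Using Bayes' theorem:
P(A|B) = P(B|A)·P(A) / P(B)

P(the test is positive) = 93/100 × 1/10 + 9/100 × 9/10
= 93/1000 + 81/1000 = 87/500

P(the patient has the disease|the test is positive) = (93/1000) / (87/500) = 31/58

P(the patient has the disease|the test is positive) = 31/58 ≈ 53.45%


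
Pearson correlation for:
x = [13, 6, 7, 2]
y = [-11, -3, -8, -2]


n=4, Σx=28, Σy=-24, Σxy=-221, Σx²=258, Σy²=198
r = (4×(-221) - 28×(-24))/√((4×258 - 28²)(4×198 - (-24)²))
= -212/√(248×216) = -212/√53568 ≈ -212/231.4476 ≈ -0.9160

r ≈ -0.9160


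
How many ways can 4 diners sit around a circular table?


Circular arrangements of 4 distinct objects: fix one position to break rotational symmetry.
(n-1)! = 3! = 6

6


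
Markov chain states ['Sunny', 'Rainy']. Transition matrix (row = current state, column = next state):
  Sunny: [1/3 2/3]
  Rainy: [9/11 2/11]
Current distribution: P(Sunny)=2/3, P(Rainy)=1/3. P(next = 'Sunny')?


P(next=Sunny) = Σᵢ P(now=i)×P(i→Sunny)
= 2/3×1/3 + 1/3×9/11
= 2/9 + 3/11 = 49/99

P = 49/99 ≈ 0.4949


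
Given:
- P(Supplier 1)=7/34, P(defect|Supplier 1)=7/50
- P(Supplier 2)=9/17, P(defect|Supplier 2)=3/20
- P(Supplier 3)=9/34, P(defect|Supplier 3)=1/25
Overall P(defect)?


P(B) = Σ P(B|Aᵢ)×P(Aᵢ)
  7/50×7/34 = 49/1700
  3/20×9/17 = 27/340
  1/25×9/34 = 9/850
Sum = 101/850

P(defect) = 101/850 ≈ 11.88%


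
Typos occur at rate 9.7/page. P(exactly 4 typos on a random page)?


Poisson(λ=9.7): P(X=4) = e^(-λ)×λ^k/k!
= e^(-9.7) × 9.7^4 / 4!
≈ 6.128349505e-05 × 8852.9281 / 24 ≈ 0.022606

P(X=4) ≈ 0.022606 ≈ 2.26%


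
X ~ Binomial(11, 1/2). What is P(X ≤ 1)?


P(X ≤ 1) = Σ P(X=i) for i=0..1
P(X=0) = 1/2048
P(X=1) = 11/2048
Sum = 3/512

P(X ≤ 1) = 3/512 ≈ 0.59%


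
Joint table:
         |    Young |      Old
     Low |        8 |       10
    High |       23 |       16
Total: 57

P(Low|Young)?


P(Low|Young) = 8/(8+23) = 8/31

P = 8/31 ≈ 25.81%


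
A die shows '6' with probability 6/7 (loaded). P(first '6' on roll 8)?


Geometric: P(X=8) = (1-p)^(k-1)×p = (1/7)^7×6/7 = 6/5764801

P(X=8) = 6/5764801 ≈ 0.00%


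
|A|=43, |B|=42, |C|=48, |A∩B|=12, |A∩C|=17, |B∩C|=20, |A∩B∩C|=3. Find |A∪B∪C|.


|A∪B∪C| = 43+42+48-12-17-20+3 = 87

|A∪B∪C| = 87


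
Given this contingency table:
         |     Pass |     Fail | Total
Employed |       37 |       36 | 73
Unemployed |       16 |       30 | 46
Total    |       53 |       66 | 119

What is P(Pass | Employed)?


P(Pass | Employed) = 37/(37+36) = 37/73

P(Pass|Employed) = 37/73 ≈ 50.68%


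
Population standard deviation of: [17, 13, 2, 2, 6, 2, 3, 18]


Mean = 63/8
  (17-63/8)²=5329/64
  (13-63/8)²=1681/64
  (2-63/8)²=2209/64
  (2-63/8)²=2209/64
  (6-63/8)²=225/64
  (2-63/8)²=2209/64
  (3-63/8)²=1521/64
  (18-63/8)²=6561/64
Σ(x-μ)² = 2743/8
σ² = (2743/8)/8 = 2743/64

σ = √(2743/64) ≈ 6.5467


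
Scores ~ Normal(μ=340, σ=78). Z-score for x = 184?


z = (x - μ)/σ = (184 - 340)/78 = -2.0

z = -2.0


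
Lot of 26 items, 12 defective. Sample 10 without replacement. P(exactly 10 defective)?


Hypergeometric: C(12,10)×C(14,0)/C(26,10)
= 66×1/5311735 = 6/482885

P(X=10) = 6/482885 ≈ 0.00%


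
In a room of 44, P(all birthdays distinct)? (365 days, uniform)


P(all different) = Π(365-i)/365 for i=0..43
= (365/365)×(364/365)×...×(322/365)
= 0.067115

P ≈ 0.0671 ≈ 6.71%


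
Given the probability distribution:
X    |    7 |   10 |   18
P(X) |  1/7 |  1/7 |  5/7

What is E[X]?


E[X] = Σ x·P(X=x)
= (7)×(1/7) + (10)×(1/7) + (18)×(5/7)
= 107/7

E[X] = 107/7


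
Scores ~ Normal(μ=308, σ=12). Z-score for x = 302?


z = (x - μ)/σ = (302 - 308)/12 = -0.5

z = -0.5


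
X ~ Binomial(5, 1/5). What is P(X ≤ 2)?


P(X ≤ 2) = Σ P(X=i) for i=0..2
P(X=0) = 1024/3125
P(X=1) = 256/625
P(X=2) = 128/625
Sum = 2944/3125

P(X ≤ 2) = 2944/3125 ≈ 94.21%


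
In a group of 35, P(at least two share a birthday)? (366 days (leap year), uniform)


P(all different) = Π(366-i)/366 for i=0..34
= 0.186502
P(match) = 1 - 0.186502 = 0.813498

P ≈ 0.8135 ≈ 81.35%


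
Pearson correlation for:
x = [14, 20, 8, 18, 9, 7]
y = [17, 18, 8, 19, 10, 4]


n=6, Σx=76, Σy=76, Σxy=1122, Σx²=1114, Σy²=1154
r = (6×1122 - 76×76)/√((6×1114 - 76²)(6×1154 - 76²))
= 956/√(908×1148) = 956/√1042384 ≈ 956/1020.9721 ≈ 0.9364

r ≈ 0.9364


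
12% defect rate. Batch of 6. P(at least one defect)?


P(all good) = (22/25)^6 = 113379904/244140625
P(≥1 defect) = 130760721/244140625

P = 130760721/244140625 ≈ 53.56%


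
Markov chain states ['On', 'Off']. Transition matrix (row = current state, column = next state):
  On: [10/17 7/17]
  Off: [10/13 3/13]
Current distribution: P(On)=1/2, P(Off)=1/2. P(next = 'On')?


P(next=On) = Σᵢ P(now=i)×P(i→On)
= 1/2×10/17 + 1/2×10/13
= 5/17 + 5/13 = 150/221

P = 150/221 ≈ 0.6787


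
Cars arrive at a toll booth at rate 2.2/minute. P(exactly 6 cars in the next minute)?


Poisson(λ=2.2): P(X=6) = e^(-λ)×λ^k/k!
= e^(-2.2) × 2.2^6 / 6!
≈ 0.1108031584 × 113.379904 / 720 ≈ 0.017448

P(X=6) ≈ 0.017448 ≈ 1.74%


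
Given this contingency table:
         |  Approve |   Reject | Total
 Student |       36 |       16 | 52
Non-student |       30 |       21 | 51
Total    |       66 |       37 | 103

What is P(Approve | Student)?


P(Approve | Student) = 36/(36+16) = 36/52 = 9/13

P(Approve|Student) = 9/13 ≈ 69.23%


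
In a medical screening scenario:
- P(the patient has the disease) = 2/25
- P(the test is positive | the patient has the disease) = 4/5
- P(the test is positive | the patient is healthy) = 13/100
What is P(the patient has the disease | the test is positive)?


Using Bayes' theorem:
P(A|B) = P(B|A)·P(A) / P(B)

P(the test is positive) = 4/5 × 2/25 + 13/100 × 23/25
= 8/125 + 299/2500 = 459/2500

P(the patient has the disease|the test is positive) = (8/125) / (459/2500) = 160/459

P(the patient has the disease|the test is positive) = 160/459 ≈ 34.86%


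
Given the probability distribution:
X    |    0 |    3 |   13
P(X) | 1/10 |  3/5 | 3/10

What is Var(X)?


E[X] = 57/10
E[X²] = 561/10
Var(X) = E[X²] - (E[X])² = 561/10 - 3249/100 = 2361/100

Var(X) = 2361/100 ≈ 23.6100


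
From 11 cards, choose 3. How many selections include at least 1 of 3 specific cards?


Complement: C(11,3) - C(8,3) = 165 - 56 = 109

109


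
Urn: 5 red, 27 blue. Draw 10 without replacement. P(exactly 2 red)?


Hypergeometric: C(5,2)×C(27,8)/C(32,10)
= 10×2220075/64512240 = 2475/7192

P(X=2) = 2475/7192 ≈ 34.41%


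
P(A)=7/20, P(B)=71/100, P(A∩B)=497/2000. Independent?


P(A)×P(B) = 497/2000
P(A∩B) = 497/2000
Equal ✓ → Independent

Yes, independent


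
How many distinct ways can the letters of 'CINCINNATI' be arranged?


Letters: 10, freq: {'C': 2, 'I': 3, 'N': 3, 'A': 1, 'T': 1}
10!/(2!×3!×3!×1!×1!) = 3628800/72 = 50400

50400


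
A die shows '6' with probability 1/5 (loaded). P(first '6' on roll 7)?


Geometric: P(X=7) = (1-p)^(k-1)×p = (4/5)^6×1/5 = 4096/78125

P(X=7) = 4096/78125 ≈ 5.24%


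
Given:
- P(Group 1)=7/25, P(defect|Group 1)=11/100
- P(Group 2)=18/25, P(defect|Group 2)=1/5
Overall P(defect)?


P(B) = Σ P(B|Aᵢ)×P(Aᵢ)
  11/100×7/25 = 77/2500
  1/5×18/25 = 18/125
Sum = 437/2500

P(defect) = 437/2500 ≈ 17.48%


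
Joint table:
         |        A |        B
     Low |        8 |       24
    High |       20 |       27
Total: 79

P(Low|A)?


P(Low|A) = 8/(8+20) = 8/28 = 2/7

P = 2/7 ≈ 28.57%


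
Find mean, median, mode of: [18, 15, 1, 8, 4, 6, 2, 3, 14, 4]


Sorted: [1, 2, 3, 4, 4, 6, 8, 14, 15, 18]
Mean = 75/10 = 15/2
Median = 5
Freq: {18: 1, 15: 1, 1: 1, 8: 1, 4: 2, 6: 1, 2: 1, 3: 1, 14: 1}
Mode: [4]

Mean=15/2, Median=5, Mode=4


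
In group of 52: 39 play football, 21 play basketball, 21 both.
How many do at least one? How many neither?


|A∪B| = 39+21-21 = 39
Neither = 52-39 = 13

At least one: 39; Neither: 13


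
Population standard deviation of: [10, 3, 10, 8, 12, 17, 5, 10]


Mean = 75/8
  (10-75/8)²=25/64
  (3-75/8)²=2601/64
  (10-75/8)²=25/64
  (8-75/8)²=121/64
  (12-75/8)²=441/64
  (17-75/8)²=3721/64
  (5-75/8)²=1225/64
  (10-75/8)²=25/64
Σ(x-μ)² = 1023/8
σ² = (1023/8)/8 = 1023/64

σ = √(1023/64) ≈ 3.9980


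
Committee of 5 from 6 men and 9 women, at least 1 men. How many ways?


Count by #men:
  1M,4W: C(6,1)×C(9,4)=756
  2M,3W: C(6,2)×C(9,3)=1260
  3M,2W: C(6,3)×C(9,2)=720
  4M,1W: C(6,4)×C(9,1)=135
  5M,0W: C(6,5)×C(9,0)=6
Total = 2877

2877


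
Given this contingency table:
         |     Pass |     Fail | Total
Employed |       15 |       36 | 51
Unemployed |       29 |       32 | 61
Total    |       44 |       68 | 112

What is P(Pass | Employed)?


P(Pass | Employed) = 15/(15+36) = 15/51 = 5/17

P(Pass|Employed) = 5/17 ≈ 29.41%


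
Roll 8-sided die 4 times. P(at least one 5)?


P(no 5)^4 = (7/8)^4 = 2401/4096
P(≥1) = 1 - 2401/4096 = 1695/4096

P = 1695/4096 ≈ 41.38%


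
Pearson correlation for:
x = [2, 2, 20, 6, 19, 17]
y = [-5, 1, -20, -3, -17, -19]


n=6, Σx=66, Σy=-63, Σxy=-1072, Σx²=1094, Σy²=1085
r = (6×(-1072) - 66×(-63))/√((6×1094 - 66²)(6×1085 - (-63)²))
= -2274/√(2208×2541) = -2274/√5610528 ≈ -2274/2368.6553 ≈ -0.9600

r ≈ -0.9600


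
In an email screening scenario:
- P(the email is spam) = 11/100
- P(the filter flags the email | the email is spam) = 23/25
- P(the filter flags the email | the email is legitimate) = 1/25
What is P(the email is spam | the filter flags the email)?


Using Bayes' theorem:
P(A|B) = P(B|A)·P(A) / P(B)

P(the filter flags the email) = 23/25 × 11/100 + 1/25 × 89/100
= 253/2500 + 89/2500 = 171/1250

P(the email is spam|the filter flags the email) = (253/2500) / (171/1250) = 253/342

P(the email is spam|the filter flags the email) = 253/342 ≈ 73.98%


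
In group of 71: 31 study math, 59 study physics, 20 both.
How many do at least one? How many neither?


|A∪B| = 31+59-20 = 70
Neither = 71-70 = 1

At least one: 70; Neither: 1


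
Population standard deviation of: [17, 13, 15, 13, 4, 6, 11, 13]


Mean = 92/8 = 23/2
  (17-23/2)²=121/4
  (13-23/2)²=9/4
  (15-23/2)²=49/4
  (13-23/2)²=9/4
  (4-23/2)²=225/4
  (6-23/2)²=121/4
  (11-23/2)²=1/4
  (13-23/2)²=9/4
Σ(x-μ)² = 136
σ² = 136/8 = 17

σ = √(17) ≈ 4.1231


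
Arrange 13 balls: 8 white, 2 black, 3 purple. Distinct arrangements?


13!/(8!×2!×3!) = 12870

12870


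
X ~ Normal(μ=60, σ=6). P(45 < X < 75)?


z₁=(45-60)/6=-2.5, z₂=(75-60)/6=2.5
P = Φ(2.5) - Φ(-2.5) = 0.993790 - 0.006210 = 0.987580 ≈ 0.9876

P(45 < X < 75) ≈ 0.9876


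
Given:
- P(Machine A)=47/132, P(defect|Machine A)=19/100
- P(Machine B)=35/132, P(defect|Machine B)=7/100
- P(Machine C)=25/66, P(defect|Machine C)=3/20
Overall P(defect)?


P(B) = Σ P(B|Aᵢ)×P(Aᵢ)
  19/100×47/132 = 893/13200
  7/100×35/132 = 49/2640
  3/20×25/66 = 5/88
Sum = 118/825

P(defect) = 118/825 ≈ 14.30%


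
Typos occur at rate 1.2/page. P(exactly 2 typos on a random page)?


Poisson(λ=1.2): P(X=2) = e^(-λ)×λ^k/k!
= e^(-1.2) × 1.2^2 / 2!
≈ 0.3011942119 × 1.44 / 2 ≈ 0.216860

P(X=2) ≈ 0.216860 ≈ 21.69%


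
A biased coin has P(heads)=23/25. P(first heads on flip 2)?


Geometric: P(X=2) = (1-p)^(k-1)×p = (2/25)^1×23/25 = 46/625

P(X=2) = 46/625 ≈ 7.36%


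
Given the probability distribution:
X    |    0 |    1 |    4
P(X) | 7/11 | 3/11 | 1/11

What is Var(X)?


E[X] = 7/11
E[X²] = 19/11
Var(X) = E[X²] - (E[X])² = 19/11 - 49/121 = 160/121

Var(X) = 160/121 ≈ 1.3223


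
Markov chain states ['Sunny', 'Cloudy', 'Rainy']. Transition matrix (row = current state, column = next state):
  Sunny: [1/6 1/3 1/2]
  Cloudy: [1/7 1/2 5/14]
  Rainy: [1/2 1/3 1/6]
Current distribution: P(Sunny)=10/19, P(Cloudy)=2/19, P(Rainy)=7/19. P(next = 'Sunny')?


P(next=Sunny) = Σᵢ P(now=i)×P(i→Sunny)
= 10/19×1/6 + 2/19×1/7 + 7/19×1/2
= 5/57 + 2/133 + 7/38 = 229/798

P = 229/798 ≈ 0.2870


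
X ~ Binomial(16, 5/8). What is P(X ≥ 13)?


P(X ≥ 13) = Σ P(X=i) for i=13..16
P(X=13) = 1153564453125/17592186044416
P(X=14) = 823974609375/35184372088832
P(X=15) = 91552734375/17592186044416
P(X=16) = 152587890625/281474976710656
Sum = 26666259765625/281474976710656

P(X ≥ 13) = 26666259765625/281474976710656 ≈ 9.47%


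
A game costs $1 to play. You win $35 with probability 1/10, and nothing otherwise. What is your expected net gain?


E[gain] = (35-1)×1/10 + (-1)×9/10
= 17/5 - 9/10 = 5/2

Expected net gain = $5/2 ≈ $2.50


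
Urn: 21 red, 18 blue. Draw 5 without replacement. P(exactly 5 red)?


Hypergeometric: C(21,5)×C(18,0)/C(39,5)
= 20349×1/575757 = 17/481

P(X=5) = 17/481 ≈ 3.53%


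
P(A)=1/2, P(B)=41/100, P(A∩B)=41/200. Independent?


P(A)×P(B) = 41/200
P(A∩B) = 41/200
Equal ✓ → Independent

Yes, independent


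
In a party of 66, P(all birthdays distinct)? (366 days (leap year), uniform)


P(all different) = Π(366-i)/366 for i=0..65
= (366/366)×(365/366)×...×(301/366)
= 0.001939

P ≈ 0.0019 ≈ 0.19%


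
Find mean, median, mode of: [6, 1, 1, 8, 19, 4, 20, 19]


Sorted: [1, 1, 4, 6, 8, 19, 19, 20]
Mean = 78/8 = 39/4
Median = 7
Freq: {6: 1, 1: 2, 8: 1, 19: 2, 4: 1, 20: 1}
Mode: [1, 19]

Mean=39/4, Median=7, Mode=[1, 19]


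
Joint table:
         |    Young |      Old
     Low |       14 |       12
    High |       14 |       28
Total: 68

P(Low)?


P(Low) = (14+12)/68 = 26/68 = 13/34

P(Low) = 13/34 ≈ 38.24%


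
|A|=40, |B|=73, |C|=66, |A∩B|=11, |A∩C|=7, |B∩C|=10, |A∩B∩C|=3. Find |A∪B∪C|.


|A∪B∪C| = 40+73+66-11-7-10+3 = 154

|A∪B∪C| = 154


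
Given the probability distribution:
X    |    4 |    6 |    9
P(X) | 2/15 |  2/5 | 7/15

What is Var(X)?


E[X] = 107/15
E[X²] = 163/3
Var(X) = E[X²] - (E[X])² = 163/3 - 11449/225 = 776/225

Var(X) = 776/225 ≈ 3.4489


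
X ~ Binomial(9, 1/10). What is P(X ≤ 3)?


P(X ≤ 3) = Σ P(X=i) for i=0..3
P(X=0) = 387420489/1000000000
P(X=1) = 387420489/1000000000
P(X=2) = 43046721/250000000
P(X=3) = 11160261/250000000
Sum = 495834453/500000000

P(X ≤ 3) = 495834453/500000000 ≈ 99.17%


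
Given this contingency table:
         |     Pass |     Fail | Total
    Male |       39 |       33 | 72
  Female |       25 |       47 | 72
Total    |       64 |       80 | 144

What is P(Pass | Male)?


P(Pass | Male) = 39/(39+33) = 39/72 = 13/24

P(Pass|Male) = 13/24 ≈ 54.17%


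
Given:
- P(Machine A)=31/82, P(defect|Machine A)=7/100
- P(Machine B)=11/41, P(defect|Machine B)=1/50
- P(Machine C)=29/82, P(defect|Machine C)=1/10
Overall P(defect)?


P(B) = Σ P(B|Aᵢ)×P(Aᵢ)
  7/100×31/82 = 217/8200
  1/50×11/41 = 11/2050
  1/10×29/82 = 29/820
Sum = 551/8200

P(defect) = 551/8200 ≈ 6.72%


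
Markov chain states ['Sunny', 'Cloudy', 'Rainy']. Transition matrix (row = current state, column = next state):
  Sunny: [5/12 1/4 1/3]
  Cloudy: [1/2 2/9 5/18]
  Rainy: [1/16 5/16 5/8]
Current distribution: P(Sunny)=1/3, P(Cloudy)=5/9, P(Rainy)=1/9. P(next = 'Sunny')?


P(next=Sunny) = Σᵢ P(now=i)×P(i→Sunny)
= 1/3×5/12 + 5/9×1/2 + 1/9×1/16
= 5/36 + 5/18 + 1/144 = 61/144

P = 61/144 ≈ 0.4236


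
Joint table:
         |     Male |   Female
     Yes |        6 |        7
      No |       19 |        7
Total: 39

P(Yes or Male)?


P(Yes∨Male) = P(Yes) + P(Male) - P(Yes∧Male)
= (13 + 25 - 6)/39 = 32/39

P = 32/39 ≈ 82.05%


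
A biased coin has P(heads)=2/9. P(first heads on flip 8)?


Geometric: P(X=8) = (1-p)^(k-1)×p = (7/9)^7×2/9 = 1647086/43046721

P(X=8) = 1647086/43046721 ≈ 3.83%


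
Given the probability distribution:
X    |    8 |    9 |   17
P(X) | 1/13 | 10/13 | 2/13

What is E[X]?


E[X] = Σ x·P(X=x)
= (8)×(1/13) + (9)×(10/13) + (17)×(2/13)
= 132/13

E[X] = 132/13


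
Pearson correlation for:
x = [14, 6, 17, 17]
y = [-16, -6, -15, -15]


n=4, Σx=54, Σy=-52, Σxy=-770, Σx²=810, Σy²=742
r = (4×(-770) - 54×(-52))/√((4×810 - 54²)(4×742 - (-52)²))
= -272/√(324×264) = -272/√85536 ≈ -272/292.4654 ≈ -0.9300

r ≈ -0.9300


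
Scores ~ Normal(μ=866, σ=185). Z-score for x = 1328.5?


z = (x - μ)/σ = (1328.5 - 866)/185 = 2.5

z = 2.5


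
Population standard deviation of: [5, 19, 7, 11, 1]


Mean = 43/5
  (5-43/5)²=324/25
  (19-43/5)²=2704/25
  (7-43/5)²=64/25
  (11-43/5)²=144/25
  (1-43/5)²=1444/25
Σ(x-μ)² = 936/5
σ² = (936/5)/5 = 936/25

σ = √(936/25) ≈ 6.1188


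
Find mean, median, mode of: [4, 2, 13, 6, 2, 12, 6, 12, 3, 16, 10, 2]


Sorted: [2, 2, 2, 3, 4, 6, 6, 10, 12, 12, 13, 16]
Mean = 88/12 = 22/3
Median = 6
Freq: {4: 1, 2: 3, 13: 1, 6: 2, 12: 2, 3: 1, 16: 1, 10: 1}
Mode: [2]

Mean=22/3, Median=6, Mode=2


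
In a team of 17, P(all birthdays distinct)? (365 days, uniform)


P(all different) = Π(365-i)/365 for i=0..16
= (365/365)×(364/365)×...×(349/365)
= 0.684992

P ≈ 0.6850 ≈ 68.50%


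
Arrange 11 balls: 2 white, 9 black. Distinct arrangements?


11!/(2!×9!) = 55

55


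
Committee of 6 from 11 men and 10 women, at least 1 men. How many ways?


Count by #men:
  1M,5W: C(11,1)×C(10,5)=2772
  2M,4W: C(11,2)×C(10,4)=11550
  3M,3W: C(11,3)×C(10,3)=19800
  4M,2W: C(11,4)×C(10,2)=14850
  5M,1W: C(11,5)×C(10,1)=4620
  6M,0W: C(11,6)×C(10,0)=462
Total = 54054

54054


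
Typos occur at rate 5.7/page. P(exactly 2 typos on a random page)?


Poisson(λ=5.7): P(X=2) = e^(-λ)×λ^k/k!
= e^(-5.7) × 5.7^2 / 2!
≈ 0.003345965457 × 32.49 / 2 ≈ 0.054355

P(X=2) ≈ 0.054355 ≈ 5.44%


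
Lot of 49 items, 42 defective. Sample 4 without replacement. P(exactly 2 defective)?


Hypergeometric: C(42,2)×C(7,2)/C(49,4)
= 861×21/211876 = 369/4324

P(X=2) = 369/4324 ≈ 8.53%


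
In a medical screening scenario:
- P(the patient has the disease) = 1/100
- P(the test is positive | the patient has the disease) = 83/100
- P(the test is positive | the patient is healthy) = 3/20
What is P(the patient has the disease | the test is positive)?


Using Bayes' theorem:
P(A|B) = P(B|A)·P(A) / P(B)

P(the test is positive) = 83/100 × 1/100 + 3/20 × 99/100
= 83/10000 + 297/2000 = 98/625

P(the patient has the disease|the test is positive) = (83/10000) / (98/625) = 83/1568

P(the patient has the disease|the test is positive) = 83/1568 ≈ 5.29%


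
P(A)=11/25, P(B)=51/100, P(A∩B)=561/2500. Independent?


P(A)×P(B) = 561/2500
P(A∩B) = 561/2500
Equal ✓ → Independent

Yes, independent


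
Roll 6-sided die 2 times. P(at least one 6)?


P(no 6)^2 = (5/6)^2 = 25/36
P(≥1) = 1 - 25/36 = 11/36

P = 11/36 ≈ 30.56%


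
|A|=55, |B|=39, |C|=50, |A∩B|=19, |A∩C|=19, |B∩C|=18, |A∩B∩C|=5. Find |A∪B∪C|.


|A∪B∪C| = 55+39+50-19-19-18+5 = 93

|A∪B∪C| = 93


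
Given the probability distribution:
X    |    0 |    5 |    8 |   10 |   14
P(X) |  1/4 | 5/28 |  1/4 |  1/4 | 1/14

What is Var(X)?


E[X] = 179/28
E[X²] = 1665/28
Var(X) = E[X²] - (E[X])² = 1665/28 - 32041/784 = 14579/784

Var(X) = 14579/784 ≈ 18.5957


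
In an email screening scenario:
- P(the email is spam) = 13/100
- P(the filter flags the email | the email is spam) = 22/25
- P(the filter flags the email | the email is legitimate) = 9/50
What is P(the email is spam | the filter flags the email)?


Using Bayes' theorem:
P(A|B) = P(B|A)·P(A) / P(B)

P(the filter flags the email) = 22/25 × 13/100 + 9/50 × 87/100
= 143/1250 + 783/5000 = 271/1000

P(the email is spam|the filter flags the email) = (143/1250) / (271/1000) = 572/1355

P(the email is spam|the filter flags the email) = 572/1355 ≈ 42.21%


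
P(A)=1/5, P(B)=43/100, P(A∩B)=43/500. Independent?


P(A)×P(B) = 43/500
P(A∩B) = 43/500
Equal ✓ → Independent

Yes, independent


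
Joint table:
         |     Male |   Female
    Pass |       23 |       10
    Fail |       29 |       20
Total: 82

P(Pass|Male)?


P(Pass|Male) = 23/(23+29) = 23/52

P = 23/52 ≈ 44.23%


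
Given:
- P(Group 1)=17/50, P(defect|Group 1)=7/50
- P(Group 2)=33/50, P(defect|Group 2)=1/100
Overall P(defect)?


P(B) = Σ P(B|Aᵢ)×P(Aᵢ)
  7/50×17/50 = 119/2500
  1/100×33/50 = 33/5000
Sum = 271/5000

P(defect) = 271/5000 ≈ 5.42%


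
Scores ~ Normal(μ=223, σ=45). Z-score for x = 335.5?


z = (x - μ)/σ = (335.5 - 223)/45 = 2.5

z = 2.5


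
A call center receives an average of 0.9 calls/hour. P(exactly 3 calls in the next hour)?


Poisson(λ=0.9): P(X=3) = e^(-λ)×λ^k/k!
= e^(-0.9) × 0.9^3 / 3!
≈ 0.4065696597 × 0.729 / 6 ≈ 0.049398

P(X=3) ≈ 0.049398 ≈ 4.94%


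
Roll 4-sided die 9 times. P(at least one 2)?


P(no 2)^9 = (3/4)^9 = 19683/262144
P(≥1) = 1 - 19683/262144 = 242461/262144

P = 242461/262144 ≈ 92.49%


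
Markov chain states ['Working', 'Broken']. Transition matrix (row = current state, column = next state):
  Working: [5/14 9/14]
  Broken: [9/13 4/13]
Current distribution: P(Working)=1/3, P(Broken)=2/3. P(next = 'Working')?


P(next=Working) = Σᵢ P(now=i)×P(i→Working)
= 1/3×5/14 + 2/3×9/13
= 5/42 + 6/13 = 317/546

P = 317/546 ≈ 0.5806


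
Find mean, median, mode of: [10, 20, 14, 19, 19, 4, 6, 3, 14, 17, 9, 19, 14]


Sorted: [3, 4, 6, 9, 10, 14, 14, 14, 17, 19, 19, 19, 20]
Mean = 168/13
Median = 14
Freq: {10: 1, 20: 1, 14: 3, 19: 3, 4: 1, 6: 1, 3: 1, 17: 1, 9: 1}
Mode: [14, 19]

Mean=168/13, Median=14, Mode=[14, 19]


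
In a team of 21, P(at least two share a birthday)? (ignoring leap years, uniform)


P(all different) = Π(365-i)/365 for i=0..20
= 0.556312
P(match) = 1 - 0.556312 = 0.443688

P ≈ 0.4437 ≈ 44.37%


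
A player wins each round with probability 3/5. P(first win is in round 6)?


Geometric: P(X=6) = (1-p)^(k-1)×p = (2/5)^5×3/5 = 96/15625

P(X=6) = 96/15625 ≈ 0.61%


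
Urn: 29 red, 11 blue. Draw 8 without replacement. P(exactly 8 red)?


Hypergeometric: C(29,8)×C(11,0)/C(40,8)
= 4292145×1/76904685 = 667/11951

P(X=8) = 667/11951 ≈ 5.58%


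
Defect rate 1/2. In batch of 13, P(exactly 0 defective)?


Binomial: P(X=0) = C(13,0)×p^0×(1-p)^13
= 1 × 1 × 1/8192 = 1/8192

P(X=0) = 1/8192 ≈ 0.01%


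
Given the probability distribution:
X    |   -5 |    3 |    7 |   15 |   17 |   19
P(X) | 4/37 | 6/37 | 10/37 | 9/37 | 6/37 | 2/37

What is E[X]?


E[X] = Σ x·P(X=x)
= (-5)×(4/37) + (3)×(6/37) + (7)×(10/37) + (15)×(9/37) + (17)×(6/37) + (19)×(2/37)
= 343/37

E[X] = 343/37


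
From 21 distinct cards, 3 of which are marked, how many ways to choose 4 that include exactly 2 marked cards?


Choose 2 of the 3 marked cards and 2 of the other 18 cards:
C(3,2)×C(18,2) = 3×153 = 459

459


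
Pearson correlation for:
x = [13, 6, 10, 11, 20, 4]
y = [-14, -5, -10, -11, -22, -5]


n=6, Σx=64, Σy=-67, Σxy=-893, Σx²=842, Σy²=951
r = (6×(-893) - 64×(-67))/√((6×842 - 64²)(6×951 - (-67)²))
= -1070/√(956×1217) = -1070/√1163452 ≈ -1070/1078.6343 ≈ -0.9920

r ≈ -0.9920


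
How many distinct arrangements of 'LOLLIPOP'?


Letters: 8, freq: {'L': 3, 'O': 2, 'I': 1, 'P': 2}
8!/(3!×2!×1!×2!) = 40320/24 = 1680

1680


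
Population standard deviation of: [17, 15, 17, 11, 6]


Mean = 66/5
  (17-66/5)²=361/25
  (15-66/5)²=81/25
  (17-66/5)²=361/25
  (11-66/5)²=121/25
  (6-66/5)²=1296/25
Σ(x-μ)² = 444/5
σ² = (444/5)/5 = 444/25

σ = √(444/25) ≈ 4.2143


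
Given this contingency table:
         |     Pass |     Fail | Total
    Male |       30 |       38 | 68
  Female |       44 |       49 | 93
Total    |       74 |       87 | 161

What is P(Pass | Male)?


P(Pass | Male) = 30/(30+38) = 30/68 = 15/34

P(Pass|Male) = 15/34 ≈ 44.12%


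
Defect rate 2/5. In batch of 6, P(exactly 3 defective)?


Binomial: P(X=3) = C(6,3)×p^3×(1-p)^3
= 20 × 8/125 × 27/125 = 864/3125

P(X=3) = 864/3125 ≈ 27.65%


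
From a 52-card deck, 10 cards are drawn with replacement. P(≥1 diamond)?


P(not a diamond) = 39/52 = 3/4
P(none in 10 draws) = (3/4)^10 = 59049/1048576
P(≥1 diamond) = 1 - 59049/1048576 = 989527/1048576

P = 989527/1048576 ≈ 94.37%


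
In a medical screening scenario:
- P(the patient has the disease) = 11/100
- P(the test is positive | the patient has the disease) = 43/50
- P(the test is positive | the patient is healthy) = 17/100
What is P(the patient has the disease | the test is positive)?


Using Bayes' theorem:
P(A|B) = P(B|A)·P(A) / P(B)

P(the test is positive) = 43/50 × 11/100 + 17/100 × 89/100
= 473/5000 + 1513/10000 = 2459/10000

P(the patient has the disease|the test is positive) = (473/5000) / (2459/10000) = 946/2459

P(the patient has the disease|the test is positive) = 946/2459 ≈ 38.47%


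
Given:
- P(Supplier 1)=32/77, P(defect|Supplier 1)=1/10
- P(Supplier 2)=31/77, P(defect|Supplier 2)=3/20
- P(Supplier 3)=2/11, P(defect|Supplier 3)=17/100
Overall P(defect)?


P(B) = Σ P(B|Aᵢ)×P(Aᵢ)
  1/10×32/77 = 16/385
  3/20×31/77 = 93/1540
  17/100×2/11 = 17/550
Sum = 93/700

P(defect) = 93/700 ≈ 13.29%


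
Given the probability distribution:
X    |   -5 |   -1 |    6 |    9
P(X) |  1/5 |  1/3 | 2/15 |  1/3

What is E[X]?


E[X] = Σ x·P(X=x)
= (-5)×(1/5) + (-1)×(1/3) + (6)×(2/15) + (9)×(1/3)
= 37/15

E[X] = 37/15


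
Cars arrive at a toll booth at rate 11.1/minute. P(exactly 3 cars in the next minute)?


Poisson(λ=11.1): P(X=3) = e^(-λ)×λ^k/k!
= e^(-11.1) × 11.1^3 / 3!
≈ 1.511232382e-05 × 1367.631 / 6 ≈ 0.003445

P(X=3) ≈ 0.003445 ≈ 0.34%


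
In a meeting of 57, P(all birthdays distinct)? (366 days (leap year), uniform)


P(all different) = Π(366-i)/366 for i=0..56
= (366/366)×(365/366)×...×(310/366)
= 0.010010

P ≈ 0.0100 ≈ 1.00%


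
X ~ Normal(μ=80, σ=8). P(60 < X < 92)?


z₁=(60-80)/8=-2.5, z₂=(92-80)/8=1.5
P = Φ(1.5) - Φ(-2.5) = 0.933193 - 0.006210 = 0.926983 ≈ 0.9270

P(60 < X < 92) ≈ 0.9270


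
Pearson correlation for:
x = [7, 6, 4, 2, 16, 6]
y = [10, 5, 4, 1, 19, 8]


n=6, Σx=41, Σy=47, Σxy=470, Σx²=397, Σy²=567
r = (6×470 - 41×47)/√((6×397 - 41²)(6×567 - 47²))
= 893/√(701×1193) = 893/√836293 ≈ 893/914.4906 ≈ 0.9765

r ≈ 0.9765


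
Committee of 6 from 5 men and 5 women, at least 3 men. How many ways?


Count by #men:
  3M,3W: C(5,3)×C(5,3)=100
  4M,2W: C(5,4)×C(5,2)=50
  5M,1W: C(5,5)×C(5,1)=5
Total = 155

155


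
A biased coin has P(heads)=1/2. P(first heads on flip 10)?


Geometric: P(X=10) = (1-p)^(k-1)×p = (1/2)^9×1/2 = 1/1024

P(X=10) = 1/1024 ≈ 0.10%


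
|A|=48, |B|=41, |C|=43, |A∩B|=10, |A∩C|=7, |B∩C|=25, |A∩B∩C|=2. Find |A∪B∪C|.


|A∪B∪C| = 48+41+43-10-7-25+2 = 92

|A∪B∪C| = 92


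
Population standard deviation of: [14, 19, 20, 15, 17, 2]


Mean = 87/6 = 29/2
  (14-29/2)²=1/4
  (19-29/2)²=81/4
  (20-29/2)²=121/4
  (15-29/2)²=1/4
  (17-29/2)²=25/4
  (2-29/2)²=625/4
Σ(x-μ)² = 427/2
σ² = (427/2)/6 = 427/12

σ = √(427/12) ≈ 5.9652


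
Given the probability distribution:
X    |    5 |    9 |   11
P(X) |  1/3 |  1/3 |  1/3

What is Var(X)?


E[X] = 25/3
E[X²] = 227/3
Var(X) = E[X²] - (E[X])² = 227/3 - 625/9 = 56/9

Var(X) = 56/9 ≈ 6.2222


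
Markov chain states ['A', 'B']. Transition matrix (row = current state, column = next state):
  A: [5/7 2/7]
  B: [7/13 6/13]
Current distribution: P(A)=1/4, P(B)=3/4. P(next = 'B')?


P(next=B) = Σᵢ P(now=i)×P(i→B)
= 1/4×2/7 + 3/4×6/13
= 1/14 + 9/26 = 38/91

P = 38/91 ≈ 0.4176


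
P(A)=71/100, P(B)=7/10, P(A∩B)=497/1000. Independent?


P(A)×P(B) = 497/1000
P(A∩B) = 497/1000
Equal ✓ → Independent

Yes, independent


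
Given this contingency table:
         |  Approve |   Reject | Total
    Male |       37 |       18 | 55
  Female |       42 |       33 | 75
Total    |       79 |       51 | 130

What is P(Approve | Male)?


P(Approve | Male) = 37/(37+18) = 37/55

P(Approve|Male) = 37/55 ≈ 67.27%
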